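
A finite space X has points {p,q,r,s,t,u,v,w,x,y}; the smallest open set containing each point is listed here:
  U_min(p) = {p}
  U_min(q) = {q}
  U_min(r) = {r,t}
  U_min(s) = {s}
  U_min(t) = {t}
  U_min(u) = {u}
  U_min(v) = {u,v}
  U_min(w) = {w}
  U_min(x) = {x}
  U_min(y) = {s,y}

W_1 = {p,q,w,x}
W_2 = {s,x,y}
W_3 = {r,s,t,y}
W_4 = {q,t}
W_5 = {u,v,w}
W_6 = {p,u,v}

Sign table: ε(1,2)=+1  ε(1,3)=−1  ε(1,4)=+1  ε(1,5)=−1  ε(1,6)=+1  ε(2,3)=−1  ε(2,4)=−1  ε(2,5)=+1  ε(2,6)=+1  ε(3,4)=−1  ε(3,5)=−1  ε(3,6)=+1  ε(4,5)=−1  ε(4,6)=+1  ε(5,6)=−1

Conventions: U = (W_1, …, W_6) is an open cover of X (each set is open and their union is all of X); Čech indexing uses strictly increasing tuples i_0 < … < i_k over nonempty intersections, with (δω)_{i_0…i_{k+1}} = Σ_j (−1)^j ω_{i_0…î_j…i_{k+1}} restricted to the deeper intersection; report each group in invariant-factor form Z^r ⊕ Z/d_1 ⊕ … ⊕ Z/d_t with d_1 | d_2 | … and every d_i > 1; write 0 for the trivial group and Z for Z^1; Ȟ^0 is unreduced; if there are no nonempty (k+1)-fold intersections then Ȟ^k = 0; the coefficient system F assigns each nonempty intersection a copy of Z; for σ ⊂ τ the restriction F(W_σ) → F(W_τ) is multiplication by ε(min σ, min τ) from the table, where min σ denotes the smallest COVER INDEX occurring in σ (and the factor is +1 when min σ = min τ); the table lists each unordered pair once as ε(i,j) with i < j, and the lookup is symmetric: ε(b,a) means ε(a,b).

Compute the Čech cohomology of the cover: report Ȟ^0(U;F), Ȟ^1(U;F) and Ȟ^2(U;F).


Ȟ^0 = Z; Ȟ^1 = Z^2; Ȟ^2 = 0

intersection data:
  W12={x} W14={q} W15={w} W16={p} W23={s,y} W34={t} W56={u,v}
C dims 6,7; δ0: rk 5, SNF 1^5
Ȟ^0 = (6 − 5) − 0 = 1, so Ȟ^0 ≅ Z
Ȟ^1 = (7 − 0) − 5 = 2, so Ȟ^1 ≅ Z^2
Ȟ^2 = (0 − 0) − 0 = 0, so Ȟ^2 ≅ 0


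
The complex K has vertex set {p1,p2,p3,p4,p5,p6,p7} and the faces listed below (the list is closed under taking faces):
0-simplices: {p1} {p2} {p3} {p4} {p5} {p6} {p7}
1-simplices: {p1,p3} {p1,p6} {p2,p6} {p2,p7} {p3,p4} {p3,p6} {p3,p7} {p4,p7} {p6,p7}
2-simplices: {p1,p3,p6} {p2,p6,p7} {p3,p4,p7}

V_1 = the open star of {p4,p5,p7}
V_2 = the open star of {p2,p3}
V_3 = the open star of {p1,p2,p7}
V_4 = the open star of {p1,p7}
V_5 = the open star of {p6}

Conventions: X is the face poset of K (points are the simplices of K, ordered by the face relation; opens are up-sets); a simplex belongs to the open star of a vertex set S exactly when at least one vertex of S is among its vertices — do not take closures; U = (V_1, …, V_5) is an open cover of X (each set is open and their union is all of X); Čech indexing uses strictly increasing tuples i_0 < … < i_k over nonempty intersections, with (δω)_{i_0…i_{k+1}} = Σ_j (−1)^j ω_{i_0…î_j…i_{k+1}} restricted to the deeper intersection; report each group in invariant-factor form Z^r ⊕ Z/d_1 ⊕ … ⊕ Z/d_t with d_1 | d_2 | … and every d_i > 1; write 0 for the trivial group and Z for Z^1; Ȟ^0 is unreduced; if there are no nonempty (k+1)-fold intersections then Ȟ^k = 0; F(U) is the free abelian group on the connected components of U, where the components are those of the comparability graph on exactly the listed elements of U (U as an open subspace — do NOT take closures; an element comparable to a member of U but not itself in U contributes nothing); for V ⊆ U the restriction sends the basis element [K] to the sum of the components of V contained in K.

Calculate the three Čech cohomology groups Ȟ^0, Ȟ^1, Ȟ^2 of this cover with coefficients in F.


Ȟ^0(U;F) ≅ Z^2, Ȟ^1(U;F) ≅ Z, Ȟ^2(U;F) ≅ 0

nerve of the cover:
  V1={{p4},{p5},{p7},{p2,p7},{p3,p4},{p3,p7},{p4,p7},{p6,p7},{p2,p6,p7},{p3,p4,p7}} V2={{p2},{p3},{p1,p3},{p2,p6},{p2,p7},{p3,p4},{p3,p6},{p3,p7},{p1,p3,p6},{p2,p6,p7},{p3,p4,p7}} V3={{p1},{p2},{p7},{p1,p3},{p1,p6},{p2,p6},{p2,p7},{p3,p7},{p4,p7},{p6,p7},{p1,p3,p6},{p2,p6,p7},{p3,p4,p7}} V4={{p1},{p7},{p1,p3},{p1,p6},{p2,p7},{p3,p7},{p4,p7},{p6,p7},{p1,p3,p6},{p2,p6,p7},{p3,p4,p7}} V5={{p6},{p1,p6},{p2,p6},{p3,p6},{p6,p7},{p1,p3,p6},{p2,p6,p7}}
  V12={{p2,p7},{p3,p4},{p3,p7},{p2,p6,p7},{p3,p4,p7}} V13={{p7},{p2,p7},{p3,p7},{p4,p7},{p6,p7},{p2,p6,p7},{p3,p4,p7}} V14={{p7},{p2,p7},{p3,p7},{p4,p7},{p6,p7},{p2,p6,p7},{p3,p4,p7}} V15={{p6,p7},{p2,p6,p7}} V23={{p2},{p1,p3},{p2,p6},{p2,p7},{p3,p7},{p1,p3,p6},{p2,p6,p7},{p3,p4,p7}} V24={{p1,p3},{p2,p7},{p3,p7},{p1,p3,p6},{p2,p6,p7},{p3,p4,p7}} V25={{p2,p6},{p3,p6},{p1,p3,p6},{p2,p6,p7}} V34={{p1},{p7},{p1,p3},{p1,p6},{p2,p7},{p3,p7},{p4,p7},{p6,p7},{p1,p3,p6},{p2,p6,p7},{p3,p4,p7}} V35={{p1,p6},{p2,p6},{p6,p7},{p1,p3,p6},{p2,p6,p7}} V45={{p1,p6},{p6,p7},{p1,p3,p6},{p2,p6,p7}}
  V123={{p2,p7},{p3,p7},{p2,p6,p7},{p3,p4,p7}} V124={{p2,p7},{p3,p7},{p2,p6,p7},{p3,p4,p7}} V125={{p2,p6,p7}} V134={{p7},{p2,p7},{p3,p7},{p4,p7},{p6,p7},{p2,p6,p7},{p3,p4,p7}} V135={{p6,p7},{p2,p6,p7}} V145={{p6,p7},{p2,p6,p7}} V234={{p1,p3},{p2,p7},{p3,p7},{p1,p3,p6},{p2,p6,p7},{p3,p4,p7}} V235={{p2,p6},{p1,p3,p6},{p2,p6,p7}} V245={{p1,p3,p6},{p2,p6,p7}} V345={{p1,p6},{p6,p7},{p1,p3,p6},{p2,p6,p7}}
  V1234={{p2,p7},{p3,p7},{p2,p6,p7},{p3,p4,p7}} V1235={{p2,p6,p7}} V1245={{p2,p6,p7}} V1345={{p6,p7},{p2,p6,p7}} V2345={{p1,p3,p6},{p2,p6,p7}}
  V12345={{p2,p6,p7}}
components per intersection:
  V1: {{p4},{p7},{p2,p7},{p3,p4},{p3,p7},{p4,p7},{p6,p7},{p2,p6,p7},{p3,p4,p7}} {{p5}}
  V2: {{p2},{p2,p6},{p2,p7},{p2,p6,p7}} {{p3},{p1,p3},{p3,p4},{p3,p6},{p3,p7},{p1,p3,p6},{p3,p4,p7}}
  V3: {{p1},{p1,p3},{p1,p6},{p1,p3,p6}} {{p2},{p7},{p2,p6},{p2,p7},{p3,p7},{p4,p7},{p6,p7},{p2,p6,p7},{p3,p4,p7}}
  V4: {{p1},{p1,p3},{p1,p6},{p1,p3,p6}} {{p7},{p2,p7},{p3,p7},{p4,p7},{p6,p7},{p2,p6,p7},{p3,p4,p7}}
  V5: {{p6},{p1,p6},{p2,p6},{p3,p6},{p6,p7},{p1,p3,p6},{p2,p6,p7}}
  V12: {{p2,p7},{p2,p6,p7}} {{p3,p4},{p3,p7},{p3,p4,p7}}
  V13: {{p7},{p2,p7},{p3,p7},{p4,p7},{p6,p7},{p2,p6,p7},{p3,p4,p7}}
  V14: {{p7},{p2,p7},{p3,p7},{p4,p7},{p6,p7},{p2,p6,p7},{p3,p4,p7}}
  V15: {{p6,p7},{p2,p6,p7}}
  V23: {{p2},{p2,p6},{p2,p7},{p2,p6,p7}} {{p1,p3},{p1,p3,p6}} {{p3,p7},{p3,p4,p7}}
  V24: {{p1,p3},{p1,p3,p6}} {{p2,p7},{p2,p6,p7}} {{p3,p7},{p3,p4,p7}}
  V25: {{p2,p6},{p2,p6,p7}} {{p3,p6},{p1,p3,p6}}
  V34: {{p1},{p1,p3},{p1,p6},{p1,p3,p6}} {{p7},{p2,p7},{p3,p7},{p4,p7},{p6,p7},{p2,p6,p7},{p3,p4,p7}}
  V35: {{p1,p6},{p1,p3,p6}} {{p2,p6},{p6,p7},{p2,p6,p7}}
  V45: {{p1,p6},{p1,p3,p6}} {{p6,p7},{p2,p6,p7}}
  V123: {{p2,p7},{p2,p6,p7}} {{p3,p7},{p3,p4,p7}}
  V124: {{p2,p7},{p2,p6,p7}} {{p3,p7},{p3,p4,p7}}
  V125: {{p2,p6,p7}}
  V134: {{p7},{p2,p7},{p3,p7},{p4,p7},{p6,p7},{p2,p6,p7},{p3,p4,p7}}
  V135: {{p6,p7},{p2,p6,p7}}
  V145: {{p6,p7},{p2,p6,p7}}
  V234: {{p1,p3},{p1,p3,p6}} {{p2,p7},{p2,p6,p7}} {{p3,p7},{p3,p4,p7}}
  V235: {{p2,p6},{p2,p6,p7}} {{p1,p3,p6}}
  V245: {{p1,p3,p6}} {{p2,p6,p7}}
  V345: {{p1,p6},{p1,p3,p6}} {{p6,p7},{p2,p6,p7}}
  V1234: {{p2,p7},{p2,p6,p7}} {{p3,p7},{p3,p4,p7}}
  V1235: {{p2,p6,p7}}
  V1245: {{p2,p6,p7}}
  V1345: {{p6,p7},{p2,p6,p7}}
  V2345: {{p1,p3,p6}} {{p2,p6,p7}}
  V12345: {{p2,p6,p7}}
C dims 9,19,17,7; δ0: rk 7, SNF 1^7; δ1: rk 11, SNF 1^11; δ2: rk 6, SNF 1^6
Ȟ^0 = (9 − 7) − 0 = 2, so Ȟ^0 ≅ Z^2
Ȟ^1 = (19 − 11) − 7 = 1, so Ȟ^1 ≅ Z
Ȟ^2 = (17 − 6) − 11 = 0, so Ȟ^2 ≅ 0


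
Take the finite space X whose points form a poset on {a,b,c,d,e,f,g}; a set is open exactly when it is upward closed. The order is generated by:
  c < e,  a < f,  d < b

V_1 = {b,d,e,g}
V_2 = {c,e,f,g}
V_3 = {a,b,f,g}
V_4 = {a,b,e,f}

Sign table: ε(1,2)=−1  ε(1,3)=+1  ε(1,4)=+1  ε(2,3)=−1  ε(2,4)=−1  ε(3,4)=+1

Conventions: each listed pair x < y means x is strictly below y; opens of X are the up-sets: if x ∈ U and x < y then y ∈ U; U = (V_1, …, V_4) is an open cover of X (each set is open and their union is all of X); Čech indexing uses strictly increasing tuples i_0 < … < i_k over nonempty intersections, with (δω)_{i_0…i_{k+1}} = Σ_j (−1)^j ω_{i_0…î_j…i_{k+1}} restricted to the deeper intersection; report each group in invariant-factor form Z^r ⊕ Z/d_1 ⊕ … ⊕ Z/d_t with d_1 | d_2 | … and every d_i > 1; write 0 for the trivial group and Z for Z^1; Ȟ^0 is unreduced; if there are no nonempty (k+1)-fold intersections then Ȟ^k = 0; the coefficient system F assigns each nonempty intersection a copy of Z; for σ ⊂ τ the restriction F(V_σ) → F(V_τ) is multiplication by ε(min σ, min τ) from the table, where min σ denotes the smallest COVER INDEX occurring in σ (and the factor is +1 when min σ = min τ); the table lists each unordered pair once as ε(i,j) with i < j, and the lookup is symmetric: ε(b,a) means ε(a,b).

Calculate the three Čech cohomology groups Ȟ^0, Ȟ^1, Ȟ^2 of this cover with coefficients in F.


nonempty overlaps:
  V12={e,g} V13={b,g} V14={b,e} V23={f,g} V24={e,f} V34={a,b,f}
  V123={g} V124={e} V134={b} V234={f}
C dims 4,6,4; δ0: rk 3, SNF 1^3; δ1: rk 3, SNF 1^3
degree 0: 4−3−0 = 1 → Ȟ^0 ≅ Z
degree 1: 6−3−3 = 0 → Ȟ^1 ≅ 0
degree 2: 4−0−3 = 1 → Ȟ^2 ≅ Z

Ȟ^0 ≅ Z, Ȟ^1 ≅ 0 and Ȟ^2 ≅ Z


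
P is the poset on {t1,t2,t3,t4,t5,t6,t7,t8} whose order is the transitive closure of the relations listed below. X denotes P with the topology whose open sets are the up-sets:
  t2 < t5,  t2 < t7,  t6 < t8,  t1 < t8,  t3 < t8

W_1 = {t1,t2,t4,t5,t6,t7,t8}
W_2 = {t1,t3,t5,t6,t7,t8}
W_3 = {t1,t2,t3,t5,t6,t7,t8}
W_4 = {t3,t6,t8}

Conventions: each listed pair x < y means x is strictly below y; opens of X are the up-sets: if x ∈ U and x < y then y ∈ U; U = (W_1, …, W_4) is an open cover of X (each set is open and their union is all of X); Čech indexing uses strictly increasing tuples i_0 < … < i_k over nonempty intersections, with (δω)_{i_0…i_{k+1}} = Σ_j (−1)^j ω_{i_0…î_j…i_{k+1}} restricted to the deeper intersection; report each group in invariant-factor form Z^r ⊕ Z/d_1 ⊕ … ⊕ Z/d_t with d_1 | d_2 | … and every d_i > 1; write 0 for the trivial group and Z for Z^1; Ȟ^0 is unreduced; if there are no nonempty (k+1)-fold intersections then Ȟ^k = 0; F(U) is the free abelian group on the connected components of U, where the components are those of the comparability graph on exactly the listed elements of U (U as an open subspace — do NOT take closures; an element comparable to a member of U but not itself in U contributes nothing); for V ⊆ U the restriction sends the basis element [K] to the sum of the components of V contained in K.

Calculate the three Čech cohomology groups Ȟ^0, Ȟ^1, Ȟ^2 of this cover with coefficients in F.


nerve simplices:
  W12={t1,t5,t6,t7,t8} W13={t1,t2,t5,t6,t7,t8} W14={t6,t8} W23={t1,t3,t5,t6,t7,t8} W24={t3,t6,t8} W34={t3,t6,t8}
  W123={t1,t5,t6,t7,t8} W124={t6,t8} W134={t6,t8} W234={t3,t6,t8}
  W1234={t6,t8}
components per intersection:
  W1: {t1,t6,t8} {t2,t5,t7} {t4}
  W2: {t1,t3,t6,t8} {t5} {t7}
  W3: {t1,t3,t6,t8} {t2,t5,t7}
  W4: {t3,t6,t8}
  W12: {t1,t6,t8} {t5} {t7}
  W13: {t1,t6,t8} {t2,t5,t7}
  W14: {t6,t8}
  W23: {t1,t3,t6,t8} {t5} {t7}
  W24: {t3,t6,t8}
  W34: {t3,t6,t8}
  W123: {t1,t6,t8} {t5} {t7}
  W124: {t6,t8}
  W134: {t6,t8}
  W234: {t3,t6,t8}
  W1234: {t6,t8}
C dims 9,11,6,1; δ0: rk 6, SNF 1^6; δ1: rk 5, SNF 1^5; δ2: rk 1, SNF 1^1
degree 0: 9−6−0 = 3 → Ȟ^0 ≅ Z^3
degree 1: 11−5−6 = 0 → Ȟ^1 ≅ 0
degree 2: 6−1−5 = 0 → Ȟ^2 ≅ 0

Ȟ^0 = Z^3, Ȟ^1 = 0 and Ȟ^2 = 0


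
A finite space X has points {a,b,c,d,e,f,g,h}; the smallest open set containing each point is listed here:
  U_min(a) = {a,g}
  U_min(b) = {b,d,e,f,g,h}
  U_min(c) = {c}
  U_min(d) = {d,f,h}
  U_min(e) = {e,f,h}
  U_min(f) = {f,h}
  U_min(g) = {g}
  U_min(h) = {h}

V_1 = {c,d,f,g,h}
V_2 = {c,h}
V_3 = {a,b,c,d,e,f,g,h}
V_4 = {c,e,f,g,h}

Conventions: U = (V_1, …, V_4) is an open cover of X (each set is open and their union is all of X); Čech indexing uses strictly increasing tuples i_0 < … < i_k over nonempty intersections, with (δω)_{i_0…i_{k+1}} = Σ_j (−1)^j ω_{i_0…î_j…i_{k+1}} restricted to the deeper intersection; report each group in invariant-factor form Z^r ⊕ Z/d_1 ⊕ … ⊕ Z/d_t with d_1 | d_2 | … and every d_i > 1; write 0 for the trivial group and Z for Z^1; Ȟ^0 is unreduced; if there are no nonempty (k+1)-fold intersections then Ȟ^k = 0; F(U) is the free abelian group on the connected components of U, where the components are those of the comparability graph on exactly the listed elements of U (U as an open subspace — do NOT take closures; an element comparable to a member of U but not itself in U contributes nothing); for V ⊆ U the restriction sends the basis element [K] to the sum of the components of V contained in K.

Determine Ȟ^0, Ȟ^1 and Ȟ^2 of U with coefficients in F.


nerve of the cover:
  V12={c,h} V13={c,d,f,g,h} V14={c,f,g,h} V23={c,h} V24={c,h} V34={c,e,f,g,h}
  V123={c,h} V124={c,h} V134={c,f,g,h} V234={c,h}
  V1234={c,h}
components per intersection:
  V1: {c} {d,f,h} {g}
  V2: {c} {h}
  V3: {a,b,d,e,f,g,h} {c}
  V4: {c} {e,f,h} {g}
  V12: {c} {h}
  V13: {c} {d,f,h} {g}
  V14: {c} {f,h} {g}
  V23: {c} {h}
  V24: {c} {h}
  V34: {c} {e,f,h} {g}
  V123: {c} {h}
  V124: {c} {h}
  V134: {c} {f,h} {g}
  V234: {c} {h}
  V1234: {c} {h}
C dims 10,15,9,2; δ0: rk 8, SNF 1^8; δ1: rk 7, SNF 1^7; δ2: rk 2, SNF 1^2
Ȟ^0 = (10 − 8) − 0 = 2, so Ȟ^0 ≅ Z^2
Ȟ^1 = (15 − 7) − 8 = 0, so Ȟ^1 ≅ 0
Ȟ^2 = (9 − 2) − 7 = 0, so Ȟ^2 ≅ 0

Ȟ^0 = Z^2,  Ȟ^1 = 0,  Ȟ^2 = 0


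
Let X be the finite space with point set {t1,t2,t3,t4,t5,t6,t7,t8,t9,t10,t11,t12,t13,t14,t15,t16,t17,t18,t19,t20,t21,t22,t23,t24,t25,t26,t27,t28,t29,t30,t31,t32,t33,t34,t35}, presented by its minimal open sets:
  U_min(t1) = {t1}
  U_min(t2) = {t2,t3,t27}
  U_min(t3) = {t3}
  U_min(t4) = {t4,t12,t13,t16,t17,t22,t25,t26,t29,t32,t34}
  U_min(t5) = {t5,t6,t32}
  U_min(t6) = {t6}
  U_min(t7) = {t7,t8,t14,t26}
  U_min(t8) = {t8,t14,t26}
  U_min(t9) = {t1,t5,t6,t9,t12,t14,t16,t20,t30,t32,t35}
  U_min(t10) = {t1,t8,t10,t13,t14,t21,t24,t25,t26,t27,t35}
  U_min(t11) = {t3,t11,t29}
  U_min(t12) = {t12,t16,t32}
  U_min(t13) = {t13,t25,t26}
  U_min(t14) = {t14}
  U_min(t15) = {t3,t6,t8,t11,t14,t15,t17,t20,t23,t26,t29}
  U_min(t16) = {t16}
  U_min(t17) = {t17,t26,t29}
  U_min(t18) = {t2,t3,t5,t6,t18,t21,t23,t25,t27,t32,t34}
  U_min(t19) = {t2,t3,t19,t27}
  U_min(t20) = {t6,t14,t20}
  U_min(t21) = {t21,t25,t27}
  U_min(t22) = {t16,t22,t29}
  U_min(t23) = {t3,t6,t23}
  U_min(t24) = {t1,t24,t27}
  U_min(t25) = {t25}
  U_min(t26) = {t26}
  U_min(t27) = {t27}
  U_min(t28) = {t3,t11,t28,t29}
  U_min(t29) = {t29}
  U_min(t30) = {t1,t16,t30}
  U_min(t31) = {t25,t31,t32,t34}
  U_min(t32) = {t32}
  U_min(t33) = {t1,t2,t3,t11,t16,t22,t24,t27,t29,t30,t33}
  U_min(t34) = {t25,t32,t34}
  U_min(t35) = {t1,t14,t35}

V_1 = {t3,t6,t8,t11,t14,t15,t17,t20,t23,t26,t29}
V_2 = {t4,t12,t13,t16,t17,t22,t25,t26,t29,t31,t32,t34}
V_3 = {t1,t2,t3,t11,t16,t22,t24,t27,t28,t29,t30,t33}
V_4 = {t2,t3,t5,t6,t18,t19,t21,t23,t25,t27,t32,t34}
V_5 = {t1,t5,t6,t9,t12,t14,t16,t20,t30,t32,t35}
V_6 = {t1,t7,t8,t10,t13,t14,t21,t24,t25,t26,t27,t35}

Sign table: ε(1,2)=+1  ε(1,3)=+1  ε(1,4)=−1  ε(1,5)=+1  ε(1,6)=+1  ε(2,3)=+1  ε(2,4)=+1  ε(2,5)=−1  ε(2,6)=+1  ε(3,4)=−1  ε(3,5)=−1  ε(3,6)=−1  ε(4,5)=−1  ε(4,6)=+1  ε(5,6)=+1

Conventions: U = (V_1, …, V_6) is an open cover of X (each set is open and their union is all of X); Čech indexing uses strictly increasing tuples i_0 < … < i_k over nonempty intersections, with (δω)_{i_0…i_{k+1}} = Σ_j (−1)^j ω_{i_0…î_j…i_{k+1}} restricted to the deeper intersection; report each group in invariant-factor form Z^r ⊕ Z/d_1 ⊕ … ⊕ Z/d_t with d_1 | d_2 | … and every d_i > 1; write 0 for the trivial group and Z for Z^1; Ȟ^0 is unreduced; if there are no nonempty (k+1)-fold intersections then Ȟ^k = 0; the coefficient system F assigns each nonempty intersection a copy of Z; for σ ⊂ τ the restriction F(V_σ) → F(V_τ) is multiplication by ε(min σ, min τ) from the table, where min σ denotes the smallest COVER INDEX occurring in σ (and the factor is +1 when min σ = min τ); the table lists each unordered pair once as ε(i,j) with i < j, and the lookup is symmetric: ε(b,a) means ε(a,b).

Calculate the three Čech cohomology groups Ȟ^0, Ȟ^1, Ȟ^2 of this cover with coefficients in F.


Ȟ^0 = 0,  Ȟ^1 = Z/2,  Ȟ^2 = Z

nerve of the cover:
  V12={t17,t26,t29} V13={t3,t11,t29} V14={t3,t6,t23} V15={t6,t14,t20} V16={t8,t14,t26} V23={t16,t22,t29} V24={t25,t32,t34} V25={t12,t16,t32} V26={t13,t25,t26} V34={t2,t3,t27} V35={t1,t16,t30} V36={t1,t24,t27} V45={t5,t6,t32} V46={t21,t25,t27} V56={t1,t14,t35}
  V123={t29} V126={t26} V134={t3} V145={t6} V156={t14} V235={t16} V245={t32} V246={t25} V346={t27} V356={t1}
C dims 6,15,10; δ0: rk 6, SNF 1^5·2; δ1: rk 9, SNF 1^9
Ȟ^0 = (6 − 6) − 0 = 0, so Ȟ^0 ≅ 0
Ȟ^1 = (15 − 9) − 6 = 0 plus torsion [2], so Ȟ^1 ≅ Z/2
Ȟ^2 = (10 − 0) − 9 = 1, so Ȟ^2 ≅ Z


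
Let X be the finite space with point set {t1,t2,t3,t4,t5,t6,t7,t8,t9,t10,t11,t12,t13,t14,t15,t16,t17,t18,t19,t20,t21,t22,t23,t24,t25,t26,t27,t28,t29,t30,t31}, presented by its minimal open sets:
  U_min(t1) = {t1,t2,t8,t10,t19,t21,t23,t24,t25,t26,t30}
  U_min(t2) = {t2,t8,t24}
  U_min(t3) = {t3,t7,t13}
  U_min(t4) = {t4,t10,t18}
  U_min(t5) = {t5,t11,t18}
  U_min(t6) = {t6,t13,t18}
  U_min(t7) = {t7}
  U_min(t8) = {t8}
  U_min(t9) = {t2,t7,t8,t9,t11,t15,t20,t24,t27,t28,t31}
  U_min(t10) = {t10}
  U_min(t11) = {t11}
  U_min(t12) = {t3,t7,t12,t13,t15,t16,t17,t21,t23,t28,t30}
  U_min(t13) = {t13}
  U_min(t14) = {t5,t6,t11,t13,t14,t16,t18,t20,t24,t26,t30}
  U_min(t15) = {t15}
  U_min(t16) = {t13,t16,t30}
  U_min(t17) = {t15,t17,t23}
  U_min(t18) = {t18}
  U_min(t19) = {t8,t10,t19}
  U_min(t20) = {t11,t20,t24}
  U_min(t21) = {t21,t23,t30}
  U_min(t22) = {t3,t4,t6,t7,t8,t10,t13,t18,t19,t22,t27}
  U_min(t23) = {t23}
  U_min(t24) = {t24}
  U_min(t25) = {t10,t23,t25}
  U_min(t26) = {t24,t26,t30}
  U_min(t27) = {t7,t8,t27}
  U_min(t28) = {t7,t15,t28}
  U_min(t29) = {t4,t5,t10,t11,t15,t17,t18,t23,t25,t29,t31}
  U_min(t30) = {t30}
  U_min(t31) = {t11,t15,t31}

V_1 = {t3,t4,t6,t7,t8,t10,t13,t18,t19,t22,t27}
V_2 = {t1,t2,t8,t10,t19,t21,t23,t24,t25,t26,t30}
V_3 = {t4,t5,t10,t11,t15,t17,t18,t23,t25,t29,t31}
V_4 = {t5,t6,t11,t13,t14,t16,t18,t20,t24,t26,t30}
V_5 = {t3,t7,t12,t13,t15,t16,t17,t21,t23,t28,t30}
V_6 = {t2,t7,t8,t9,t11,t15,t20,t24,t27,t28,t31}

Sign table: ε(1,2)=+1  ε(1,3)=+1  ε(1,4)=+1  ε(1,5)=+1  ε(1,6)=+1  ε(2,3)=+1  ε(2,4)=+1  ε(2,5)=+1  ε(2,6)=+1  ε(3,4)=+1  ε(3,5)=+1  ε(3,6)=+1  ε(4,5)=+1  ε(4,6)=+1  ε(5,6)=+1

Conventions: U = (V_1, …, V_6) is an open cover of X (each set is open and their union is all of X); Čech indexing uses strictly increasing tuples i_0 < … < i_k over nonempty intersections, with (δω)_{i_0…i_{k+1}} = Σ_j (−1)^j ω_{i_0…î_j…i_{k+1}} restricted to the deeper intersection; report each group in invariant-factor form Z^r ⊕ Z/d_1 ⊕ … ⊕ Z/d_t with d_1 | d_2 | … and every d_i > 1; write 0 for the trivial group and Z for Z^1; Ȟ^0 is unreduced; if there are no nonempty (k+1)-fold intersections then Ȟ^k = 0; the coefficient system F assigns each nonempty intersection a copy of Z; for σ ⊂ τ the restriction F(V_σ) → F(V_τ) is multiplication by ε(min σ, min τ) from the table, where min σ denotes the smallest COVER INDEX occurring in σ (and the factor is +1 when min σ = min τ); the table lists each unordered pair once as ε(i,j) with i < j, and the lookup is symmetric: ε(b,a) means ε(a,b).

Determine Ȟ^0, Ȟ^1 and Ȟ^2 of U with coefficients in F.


Ȟ^0 ≅ Z, Ȟ^1 ≅ 0, Ȟ^2 ≅ Z/2

nonempty intersections:
  V12={t8,t10,t19} V13={t4,t10,t18} V14={t6,t13,t18} V15={t3,t7,t13} V16={t7,t8,t27} V23={t10,t23,t25} V24={t24,t26,t30} V25={t21,t23,t30} V26={t2,t8,t24} V34={t5,t11,t18} V35={t15,t17,t23} V36={t11,t15,t31} V45={t13,t16,t30} V46={t11,t20,t24} V56={t7,t15,t28}
  V123={t10} V126={t8} V134={t18} V145={t13} V156={t7} V235={t23} V245={t30} V246={t24} V346={t11} V356={t15}
C dims 6,15,10; δ0: rk 5, SNF 1^5; δ1: rk 10, SNF 1^9·2
Ȟ^0: (6−5)−0=1 ⇒ Z
Ȟ^1: (15−10)−5=0 ⇒ 0
Ȟ^2: (10−0)−10=0 plus torsion [2] ⇒ Z/2


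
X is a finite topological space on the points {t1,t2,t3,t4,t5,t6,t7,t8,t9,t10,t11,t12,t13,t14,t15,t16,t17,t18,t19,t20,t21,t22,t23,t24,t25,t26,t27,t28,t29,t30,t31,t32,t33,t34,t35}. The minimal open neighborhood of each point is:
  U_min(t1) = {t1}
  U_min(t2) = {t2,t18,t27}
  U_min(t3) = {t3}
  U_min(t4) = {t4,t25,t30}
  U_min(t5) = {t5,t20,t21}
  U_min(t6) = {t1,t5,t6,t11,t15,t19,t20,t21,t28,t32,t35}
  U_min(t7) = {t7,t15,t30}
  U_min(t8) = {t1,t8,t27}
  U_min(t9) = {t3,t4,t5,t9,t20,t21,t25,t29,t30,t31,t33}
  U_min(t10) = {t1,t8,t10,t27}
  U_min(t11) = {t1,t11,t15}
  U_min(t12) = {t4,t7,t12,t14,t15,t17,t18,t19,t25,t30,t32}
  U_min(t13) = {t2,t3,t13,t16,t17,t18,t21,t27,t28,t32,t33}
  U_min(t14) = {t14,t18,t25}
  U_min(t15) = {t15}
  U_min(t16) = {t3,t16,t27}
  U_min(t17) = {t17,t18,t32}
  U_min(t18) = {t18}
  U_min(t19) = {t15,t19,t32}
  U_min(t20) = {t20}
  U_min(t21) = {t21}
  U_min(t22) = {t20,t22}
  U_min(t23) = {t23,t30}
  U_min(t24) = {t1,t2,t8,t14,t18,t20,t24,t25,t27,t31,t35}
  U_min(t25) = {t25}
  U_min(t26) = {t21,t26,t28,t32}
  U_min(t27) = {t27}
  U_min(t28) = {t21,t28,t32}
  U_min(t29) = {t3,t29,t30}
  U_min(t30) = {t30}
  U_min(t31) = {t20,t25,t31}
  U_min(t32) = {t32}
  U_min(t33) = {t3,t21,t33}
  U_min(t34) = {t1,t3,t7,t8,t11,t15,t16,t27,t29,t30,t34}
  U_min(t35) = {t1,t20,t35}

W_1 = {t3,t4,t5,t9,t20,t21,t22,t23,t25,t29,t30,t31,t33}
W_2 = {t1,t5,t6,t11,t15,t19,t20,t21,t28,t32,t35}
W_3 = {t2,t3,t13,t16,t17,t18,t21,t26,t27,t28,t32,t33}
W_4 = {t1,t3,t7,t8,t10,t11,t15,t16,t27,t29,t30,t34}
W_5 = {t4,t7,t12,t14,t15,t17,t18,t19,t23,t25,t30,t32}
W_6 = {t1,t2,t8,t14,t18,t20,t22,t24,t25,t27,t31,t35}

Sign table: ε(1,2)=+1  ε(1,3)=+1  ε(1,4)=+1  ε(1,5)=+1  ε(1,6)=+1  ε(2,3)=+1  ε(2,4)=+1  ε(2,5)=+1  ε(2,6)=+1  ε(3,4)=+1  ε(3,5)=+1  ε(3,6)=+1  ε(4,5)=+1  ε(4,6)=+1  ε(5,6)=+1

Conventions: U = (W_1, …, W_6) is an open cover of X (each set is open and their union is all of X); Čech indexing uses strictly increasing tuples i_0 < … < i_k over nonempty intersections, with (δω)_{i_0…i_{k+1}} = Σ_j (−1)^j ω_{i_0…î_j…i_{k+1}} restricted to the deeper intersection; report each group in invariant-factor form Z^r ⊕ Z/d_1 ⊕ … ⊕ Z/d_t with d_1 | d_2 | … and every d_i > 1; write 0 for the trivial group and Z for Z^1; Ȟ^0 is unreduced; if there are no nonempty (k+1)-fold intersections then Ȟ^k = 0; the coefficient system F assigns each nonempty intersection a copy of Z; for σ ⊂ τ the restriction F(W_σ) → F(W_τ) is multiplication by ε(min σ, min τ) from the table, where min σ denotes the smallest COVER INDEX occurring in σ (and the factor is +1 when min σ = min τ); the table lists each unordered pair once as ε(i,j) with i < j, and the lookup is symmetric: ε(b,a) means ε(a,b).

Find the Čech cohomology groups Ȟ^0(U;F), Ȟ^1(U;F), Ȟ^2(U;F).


Ȟ^0 ≅ Z; Ȟ^1 ≅ 0; Ȟ^2 ≅ Z/2

nonempty intersections:
  W12={t5,t20,t21} W13={t3,t21,t33} W14={t3,t29,t30} W15={t4,t23,t25,t30} W16={t20,t22,t25,t31} W23={t21,t28,t32} W24={t1,t11,t15} W25={t15,t19,t32} W26={t1,t20,t35} W34={t3,t16,t27} W35={t17,t18,t32} W36={t2,t18,t27} W45={t7,t15,t30} W46={t1,t8,t27} W56={t14,t18,t25}
  W123={t21} W126={t20} W134={t3} W145={t30} W156={t25} W235={t32} W245={t15} W246={t1} W346={t27} W356={t18}
C dims 6,15,10; δ0: rk 5, SNF 1^5; δ1: rk 10, SNF 1^9·2
Ȟ^0: (6−5)−0=1 ⇒ Z
Ȟ^1: (15−10)−5=0 ⇒ 0
Ȟ^2: (10−0)−10=0 plus torsion [2] ⇒ Z/2


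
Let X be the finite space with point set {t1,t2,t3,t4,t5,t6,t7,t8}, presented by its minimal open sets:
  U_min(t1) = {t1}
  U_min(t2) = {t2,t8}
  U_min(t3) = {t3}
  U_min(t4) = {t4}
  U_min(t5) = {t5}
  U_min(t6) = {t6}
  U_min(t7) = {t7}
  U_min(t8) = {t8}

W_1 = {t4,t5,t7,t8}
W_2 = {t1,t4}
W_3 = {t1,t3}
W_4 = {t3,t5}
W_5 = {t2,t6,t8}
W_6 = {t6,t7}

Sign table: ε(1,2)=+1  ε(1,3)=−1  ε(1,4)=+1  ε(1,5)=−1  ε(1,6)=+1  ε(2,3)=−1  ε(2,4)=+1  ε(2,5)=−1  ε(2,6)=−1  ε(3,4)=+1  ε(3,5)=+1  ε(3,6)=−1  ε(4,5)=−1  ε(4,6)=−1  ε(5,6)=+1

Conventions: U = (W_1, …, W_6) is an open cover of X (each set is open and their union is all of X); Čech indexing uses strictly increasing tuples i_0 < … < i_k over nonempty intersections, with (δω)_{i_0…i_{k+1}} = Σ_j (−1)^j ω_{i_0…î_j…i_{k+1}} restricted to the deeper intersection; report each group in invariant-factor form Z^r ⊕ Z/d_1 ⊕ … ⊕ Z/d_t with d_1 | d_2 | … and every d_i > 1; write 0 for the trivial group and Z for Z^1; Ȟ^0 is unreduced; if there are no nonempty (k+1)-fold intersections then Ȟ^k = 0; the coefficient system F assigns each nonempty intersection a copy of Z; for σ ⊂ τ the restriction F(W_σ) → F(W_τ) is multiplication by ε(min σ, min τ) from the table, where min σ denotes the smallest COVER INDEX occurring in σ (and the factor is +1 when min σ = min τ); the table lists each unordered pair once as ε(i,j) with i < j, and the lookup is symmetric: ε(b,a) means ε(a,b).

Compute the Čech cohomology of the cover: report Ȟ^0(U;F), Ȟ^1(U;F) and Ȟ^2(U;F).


cover nerve:
  W12={t4} W14={t5} W15={t8} W16={t7} W23={t1} W34={t3} W56={t6}
C dims 6,7; δ0: rk 6, SNF 1^5·2
Ȟ^0: (6−6)−0=0 ⇒ 0
Ȟ^1: (7−0)−6=1 plus torsion [2] ⇒ Z ⊕ Z/2
Ȟ^2: (0−0)−0=0 ⇒ 0

Ȟ^0 ≅ 0, Ȟ^1 ≅ Z ⊕ Z/2, Ȟ^2 ≅ 0


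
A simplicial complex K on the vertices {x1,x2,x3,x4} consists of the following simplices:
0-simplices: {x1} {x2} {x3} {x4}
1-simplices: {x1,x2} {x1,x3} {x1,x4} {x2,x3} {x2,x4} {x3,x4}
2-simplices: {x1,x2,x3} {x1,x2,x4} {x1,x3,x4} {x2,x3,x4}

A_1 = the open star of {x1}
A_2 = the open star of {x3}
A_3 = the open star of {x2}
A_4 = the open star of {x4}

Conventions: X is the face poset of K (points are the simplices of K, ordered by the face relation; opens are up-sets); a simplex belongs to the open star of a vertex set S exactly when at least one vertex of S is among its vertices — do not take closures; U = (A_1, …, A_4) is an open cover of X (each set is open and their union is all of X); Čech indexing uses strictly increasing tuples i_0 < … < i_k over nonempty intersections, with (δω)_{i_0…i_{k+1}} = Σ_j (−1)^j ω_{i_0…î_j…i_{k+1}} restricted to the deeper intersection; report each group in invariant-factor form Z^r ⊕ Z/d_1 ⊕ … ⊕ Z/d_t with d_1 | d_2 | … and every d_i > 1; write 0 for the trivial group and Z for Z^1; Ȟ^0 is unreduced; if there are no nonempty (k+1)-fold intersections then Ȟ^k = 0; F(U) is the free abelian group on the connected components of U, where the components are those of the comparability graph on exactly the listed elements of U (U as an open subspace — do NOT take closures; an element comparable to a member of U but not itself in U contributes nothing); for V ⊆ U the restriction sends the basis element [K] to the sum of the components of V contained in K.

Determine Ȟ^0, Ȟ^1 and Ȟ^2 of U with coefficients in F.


Ȟ^0(U;F) ≅ Z; Ȟ^1(U;F) ≅ 0; Ȟ^2(U;F) ≅ Z

nerve of the cover:
  A1={{x1},{x1,x2},{x1,x3},{x1,x4},{x1,x2,x3},{x1,x2,x4},{x1,x3,x4}} A2={{x3},{x1,x3},{x2,x3},{x3,x4},{x1,x2,x3},{x1,x3,x4},{x2,x3,x4}} A3={{x2},{x1,x2},{x2,x3},{x2,x4},{x1,x2,x3},{x1,x2,x4},{x2,x3,x4}} A4={{x4},{x1,x4},{x2,x4},{x3,x4},{x1,x2,x4},{x1,x3,x4},{x2,x3,x4}}
  A12={{x1,x3},{x1,x2,x3},{x1,x3,x4}} A13={{x1,x2},{x1,x2,x3},{x1,x2,x4}} A14={{x1,x4},{x1,x2,x4},{x1,x3,x4}} A23={{x2,x3},{x1,x2,x3},{x2,x3,x4}} A24={{x3,x4},{x1,x3,x4},{x2,x3,x4}} A34={{x2,x4},{x1,x2,x4},{x2,x3,x4}}
  A123={{x1,x2,x3}} A124={{x1,x3,x4}} A134={{x1,x2,x4}} A234={{x2,x3,x4}}
components per intersection:
  A1: {{x1},{x1,x2},{x1,x3},{x1,x4},{x1,x2,x3},{x1,x2,x4},{x1,x3,x4}}
  A2: {{x3},{x1,x3},{x2,x3},{x3,x4},{x1,x2,x3},{x1,x3,x4},{x2,x3,x4}}
  A3: {{x2},{x1,x2},{x2,x3},{x2,x4},{x1,x2,x3},{x1,x2,x4},{x2,x3,x4}}
  A4: {{x4},{x1,x4},{x2,x4},{x3,x4},{x1,x2,x4},{x1,x3,x4},{x2,x3,x4}}
  A12: {{x1,x3},{x1,x2,x3},{x1,x3,x4}}
  A13: {{x1,x2},{x1,x2,x3},{x1,x2,x4}}
  A14: {{x1,x4},{x1,x2,x4},{x1,x3,x4}}
  A23: {{x2,x3},{x1,x2,x3},{x2,x3,x4}}
  A24: {{x3,x4},{x1,x3,x4},{x2,x3,x4}}
  A34: {{x2,x4},{x1,x2,x4},{x2,x3,x4}}
  A123: {{x1,x2,x3}}
  A124: {{x1,x3,x4}}
  A134: {{x1,x2,x4}}
  A234: {{x2,x3,x4}}
C dims 4,6,4; δ0: rk 3, SNF 1^3; δ1: rk 3, SNF 1^3
Ȟ^0 = (4 − 3) − 0 = 1, so Ȟ^0 ≅ Z
Ȟ^1 = (6 − 3) − 3 = 0, so Ȟ^1 ≅ 0
Ȟ^2 = (4 − 0) − 3 = 1, so Ȟ^2 ≅ Z


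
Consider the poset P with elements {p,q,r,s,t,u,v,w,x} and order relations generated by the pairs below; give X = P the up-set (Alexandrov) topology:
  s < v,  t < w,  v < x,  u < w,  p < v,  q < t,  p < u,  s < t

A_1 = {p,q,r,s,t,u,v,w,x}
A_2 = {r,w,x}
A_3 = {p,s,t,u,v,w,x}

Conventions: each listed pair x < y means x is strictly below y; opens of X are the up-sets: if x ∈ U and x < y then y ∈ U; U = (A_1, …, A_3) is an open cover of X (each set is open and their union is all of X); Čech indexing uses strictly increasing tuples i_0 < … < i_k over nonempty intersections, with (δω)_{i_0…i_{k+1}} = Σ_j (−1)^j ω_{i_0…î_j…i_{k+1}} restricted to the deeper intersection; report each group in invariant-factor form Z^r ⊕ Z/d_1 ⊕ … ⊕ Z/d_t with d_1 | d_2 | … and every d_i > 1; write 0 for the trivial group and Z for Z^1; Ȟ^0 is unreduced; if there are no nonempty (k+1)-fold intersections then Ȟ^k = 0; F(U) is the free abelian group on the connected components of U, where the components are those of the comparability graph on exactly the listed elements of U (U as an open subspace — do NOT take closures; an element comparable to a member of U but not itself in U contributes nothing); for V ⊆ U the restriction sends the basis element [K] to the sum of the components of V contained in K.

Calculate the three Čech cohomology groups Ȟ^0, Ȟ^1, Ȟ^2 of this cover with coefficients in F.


Ȟ^0 ≅ Z^2; Ȟ^1 ≅ 0; Ȟ^2 ≅ 0

nonempty intersections:
  A12={r,w,x} A13={p,s,t,u,v,w,x} A23={w,x}
  A123={w,x}
components per intersection:
  A1: {p,q,s,t,u,v,w,x} {r}
  A2: {r} {w} {x}
  A3: {p,s,t,u,v,w,x}
  A12: {r} {w} {x}
  A13: {p,s,t,u,v,w,x}
  A23: {w} {x}
  A123: {w} {x}
C dims 6,6,2; δ0: rk 4, SNF 1^4; δ1: rk 2, SNF 1^2
Ȟ^0: (6−4)−0=2 ⇒ Z^2
Ȟ^1: (6−2)−4=0 ⇒ 0
Ȟ^2: (2−0)−2=0 ⇒ 0


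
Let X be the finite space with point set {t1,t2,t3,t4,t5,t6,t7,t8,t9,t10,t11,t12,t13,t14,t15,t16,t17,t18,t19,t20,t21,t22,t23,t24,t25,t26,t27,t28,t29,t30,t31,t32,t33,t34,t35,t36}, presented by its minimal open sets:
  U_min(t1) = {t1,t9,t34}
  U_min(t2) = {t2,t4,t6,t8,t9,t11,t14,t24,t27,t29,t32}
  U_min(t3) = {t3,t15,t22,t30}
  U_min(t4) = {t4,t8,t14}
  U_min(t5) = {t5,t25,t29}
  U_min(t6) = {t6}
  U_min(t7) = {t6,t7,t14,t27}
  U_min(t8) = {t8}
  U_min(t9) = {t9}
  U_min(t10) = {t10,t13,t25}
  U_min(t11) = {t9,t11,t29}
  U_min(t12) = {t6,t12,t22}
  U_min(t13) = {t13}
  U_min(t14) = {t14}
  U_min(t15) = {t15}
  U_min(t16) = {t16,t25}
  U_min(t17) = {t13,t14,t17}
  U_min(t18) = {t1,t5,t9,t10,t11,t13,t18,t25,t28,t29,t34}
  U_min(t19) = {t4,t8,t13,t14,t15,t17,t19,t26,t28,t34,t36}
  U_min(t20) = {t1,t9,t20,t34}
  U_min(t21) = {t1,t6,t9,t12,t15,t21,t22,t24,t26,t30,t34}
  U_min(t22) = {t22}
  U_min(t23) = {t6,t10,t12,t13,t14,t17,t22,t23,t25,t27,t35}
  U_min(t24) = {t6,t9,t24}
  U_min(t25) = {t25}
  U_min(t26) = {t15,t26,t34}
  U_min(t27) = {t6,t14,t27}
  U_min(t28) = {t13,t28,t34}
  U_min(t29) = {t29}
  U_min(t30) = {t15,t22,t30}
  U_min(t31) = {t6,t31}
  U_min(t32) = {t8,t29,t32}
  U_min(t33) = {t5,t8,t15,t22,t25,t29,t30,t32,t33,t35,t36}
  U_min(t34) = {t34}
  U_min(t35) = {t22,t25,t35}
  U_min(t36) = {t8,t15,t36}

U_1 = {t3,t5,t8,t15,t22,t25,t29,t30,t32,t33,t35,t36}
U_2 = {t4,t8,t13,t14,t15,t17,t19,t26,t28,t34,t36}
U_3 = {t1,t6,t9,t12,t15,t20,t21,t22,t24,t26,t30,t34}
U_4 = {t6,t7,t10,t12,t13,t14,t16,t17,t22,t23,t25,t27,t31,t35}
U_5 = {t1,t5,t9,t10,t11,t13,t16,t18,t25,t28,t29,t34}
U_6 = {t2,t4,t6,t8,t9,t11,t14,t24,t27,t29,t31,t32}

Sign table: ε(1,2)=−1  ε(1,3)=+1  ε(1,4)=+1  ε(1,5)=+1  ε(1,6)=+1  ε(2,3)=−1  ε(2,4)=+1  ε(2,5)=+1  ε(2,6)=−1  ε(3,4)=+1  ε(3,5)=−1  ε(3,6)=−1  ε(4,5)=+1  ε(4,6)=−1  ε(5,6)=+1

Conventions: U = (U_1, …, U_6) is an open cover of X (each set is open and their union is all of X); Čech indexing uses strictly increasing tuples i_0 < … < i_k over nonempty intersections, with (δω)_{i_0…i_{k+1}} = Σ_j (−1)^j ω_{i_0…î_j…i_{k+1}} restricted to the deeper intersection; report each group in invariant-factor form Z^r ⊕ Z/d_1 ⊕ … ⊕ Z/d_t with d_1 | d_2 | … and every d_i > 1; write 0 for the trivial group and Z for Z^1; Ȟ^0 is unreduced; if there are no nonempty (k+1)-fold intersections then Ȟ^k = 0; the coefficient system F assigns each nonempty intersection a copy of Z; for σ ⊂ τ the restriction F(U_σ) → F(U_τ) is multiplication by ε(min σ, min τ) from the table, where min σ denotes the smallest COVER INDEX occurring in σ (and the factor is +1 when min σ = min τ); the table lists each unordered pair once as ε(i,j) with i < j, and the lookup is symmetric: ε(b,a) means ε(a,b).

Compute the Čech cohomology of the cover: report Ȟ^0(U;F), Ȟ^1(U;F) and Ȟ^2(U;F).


nonempty overlaps:
  U12={t8,t15,t36} U13={t15,t22,t30} U14={t22,t25,t35} U15={t5,t25,t29} U16={t8,t29,t32} U23={t15,t26,t34} U24={t13,t14,t17} U25={t13,t28,t34} U26={t4,t8,t14} U34={t6,t12,t22} U35={t1,t9,t34} U36={t6,t9,t24} U45={t10,t13,t16,t25} U46={t6,t14,t27,t31} U56={t9,t11,t29}
  U123={t15} U126={t8} U134={t22} U145={t25} U156={t29} U235={t34} U245={t13} U246={t14} U346={t6} U356={t9}
C dims 6,15,10; δ0: rk 6, SNF 1^5·2; δ1: rk 9, SNF 1^9
degree 0: 6−6−0 = 0 → Ȟ^0 ≅ 0
degree 1: 15−9−6 = 0 plus torsion [2] → Ȟ^1 ≅ Z/2
degree 2: 10−0−9 = 1 → Ȟ^2 ≅ Z

Ȟ^0(U;F) ≅ 0, Ȟ^1(U;F) ≅ Z/2, Ȟ^2(U;F) ≅ Z


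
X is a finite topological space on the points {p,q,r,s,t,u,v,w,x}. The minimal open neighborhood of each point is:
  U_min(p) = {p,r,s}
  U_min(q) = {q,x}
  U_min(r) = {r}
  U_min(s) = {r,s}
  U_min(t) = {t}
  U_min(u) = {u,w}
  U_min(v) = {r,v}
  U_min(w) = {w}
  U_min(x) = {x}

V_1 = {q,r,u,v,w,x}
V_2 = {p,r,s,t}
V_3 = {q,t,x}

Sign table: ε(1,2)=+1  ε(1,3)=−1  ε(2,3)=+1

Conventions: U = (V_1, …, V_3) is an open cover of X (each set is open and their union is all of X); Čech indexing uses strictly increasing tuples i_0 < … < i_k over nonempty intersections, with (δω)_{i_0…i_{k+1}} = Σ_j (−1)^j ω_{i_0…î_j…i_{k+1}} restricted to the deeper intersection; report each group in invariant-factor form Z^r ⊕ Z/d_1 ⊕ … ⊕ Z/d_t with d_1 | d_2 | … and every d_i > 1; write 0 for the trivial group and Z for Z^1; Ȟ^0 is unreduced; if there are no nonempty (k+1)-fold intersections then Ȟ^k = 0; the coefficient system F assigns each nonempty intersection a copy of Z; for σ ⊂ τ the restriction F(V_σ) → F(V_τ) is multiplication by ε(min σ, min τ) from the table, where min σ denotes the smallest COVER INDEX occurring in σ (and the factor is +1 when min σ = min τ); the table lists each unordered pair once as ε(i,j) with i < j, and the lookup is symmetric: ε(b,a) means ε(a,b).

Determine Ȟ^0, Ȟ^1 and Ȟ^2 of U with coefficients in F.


cover nerve:
  V12={r} V13={q,x} V23={t}
C dims 3,3; δ0: rk 3, SNF 1^2·2
Ȟ^0: (3−3)−0=0 ⇒ 0
Ȟ^1: (3−0)−3=0 plus torsion [2] ⇒ Z/2
Ȟ^2: (0−0)−0=0 ⇒ 0

Ȟ^0(U;F) ≅ 0,  Ȟ^1(U;F) ≅ Z/2,  Ȟ^2(U;F) ≅ 0


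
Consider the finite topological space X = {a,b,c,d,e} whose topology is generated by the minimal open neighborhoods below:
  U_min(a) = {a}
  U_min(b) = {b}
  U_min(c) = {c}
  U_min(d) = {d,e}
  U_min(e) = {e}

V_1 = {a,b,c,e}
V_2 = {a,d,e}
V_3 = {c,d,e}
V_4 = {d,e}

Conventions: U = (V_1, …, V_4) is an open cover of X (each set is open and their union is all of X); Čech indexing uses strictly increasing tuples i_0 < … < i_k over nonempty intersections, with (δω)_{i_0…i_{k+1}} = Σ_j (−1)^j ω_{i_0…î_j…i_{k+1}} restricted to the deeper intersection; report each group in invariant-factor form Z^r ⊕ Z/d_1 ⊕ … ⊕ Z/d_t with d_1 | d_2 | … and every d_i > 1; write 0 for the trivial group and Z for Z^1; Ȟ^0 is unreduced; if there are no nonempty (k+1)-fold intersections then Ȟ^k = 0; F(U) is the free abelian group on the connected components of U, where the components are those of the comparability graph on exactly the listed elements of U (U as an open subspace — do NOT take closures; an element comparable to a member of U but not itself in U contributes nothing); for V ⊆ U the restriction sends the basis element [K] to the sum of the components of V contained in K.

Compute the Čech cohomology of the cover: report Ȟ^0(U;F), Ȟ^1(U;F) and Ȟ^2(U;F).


Ȟ^0 ≅ Z^4; Ȟ^1 ≅ 0; Ȟ^2 ≅ 0

nonempty intersections:
  V12={a,e} V13={c,e} V14={e} V23={d,e} V24={d,e} V34={d,e}
  V123={e} V124={e} V134={e} V234={d,e}
  V1234={e}
components per intersection:
  V1: {a} {b} {c} {e}
  V2: {a} {d,e}
  V3: {c} {d,e}
  V4: {d,e}
  V12: {a} {e}
  V13: {c} {e}
  V14: {e}
  V23: {d,e}
  V24: {d,e}
  V34: {d,e}
  V123: {e}
  V124: {e}
  V134: {e}
  V234: {d,e}
  V1234: {e}
C dims 9,8,4,1; δ0: rk 5, SNF 1^5; δ1: rk 3, SNF 1^3; δ2: rk 1, SNF 1^1
Ȟ^0: (9−5)−0=4 ⇒ Z^4
Ȟ^1: (8−3)−5=0 ⇒ 0
Ȟ^2: (4−1)−3=0 ⇒ 0


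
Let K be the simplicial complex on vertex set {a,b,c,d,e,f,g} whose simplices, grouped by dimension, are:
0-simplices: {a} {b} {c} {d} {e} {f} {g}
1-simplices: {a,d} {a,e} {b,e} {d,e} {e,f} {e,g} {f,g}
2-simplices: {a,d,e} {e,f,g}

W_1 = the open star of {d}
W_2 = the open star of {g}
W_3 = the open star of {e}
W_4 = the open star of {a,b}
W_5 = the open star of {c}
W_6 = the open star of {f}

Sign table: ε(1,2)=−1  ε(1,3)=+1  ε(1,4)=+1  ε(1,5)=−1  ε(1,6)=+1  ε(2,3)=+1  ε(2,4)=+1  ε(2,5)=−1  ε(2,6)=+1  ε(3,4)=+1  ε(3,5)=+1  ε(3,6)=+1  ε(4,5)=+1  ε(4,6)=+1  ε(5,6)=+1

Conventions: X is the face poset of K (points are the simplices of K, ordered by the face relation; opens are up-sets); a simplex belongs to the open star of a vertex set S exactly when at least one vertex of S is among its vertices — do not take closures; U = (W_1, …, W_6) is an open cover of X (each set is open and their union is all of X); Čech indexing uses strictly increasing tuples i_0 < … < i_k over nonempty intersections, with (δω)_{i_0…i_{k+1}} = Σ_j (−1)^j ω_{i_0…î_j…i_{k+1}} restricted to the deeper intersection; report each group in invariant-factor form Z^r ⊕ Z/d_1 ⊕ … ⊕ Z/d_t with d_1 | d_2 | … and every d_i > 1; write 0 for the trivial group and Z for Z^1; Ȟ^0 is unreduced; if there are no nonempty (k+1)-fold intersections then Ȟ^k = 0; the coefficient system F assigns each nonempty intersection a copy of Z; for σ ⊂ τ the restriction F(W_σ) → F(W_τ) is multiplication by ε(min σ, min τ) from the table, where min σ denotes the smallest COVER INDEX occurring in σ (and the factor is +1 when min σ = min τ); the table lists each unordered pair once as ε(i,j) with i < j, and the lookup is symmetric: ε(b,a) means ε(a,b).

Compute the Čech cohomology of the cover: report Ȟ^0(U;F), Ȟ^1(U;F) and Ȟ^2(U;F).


nonempty intersections:
  W1={{d},{a,d},{d,e},{a,d,e}} W2={{g},{e,g},{f,g},{e,f,g}} W3={{e},{a,e},{b,e},{d,e},{e,f},{e,g},{a,d,e},{e,f,g}} W4={{a},{b},{a,d},{a,e},{b,e},{a,d,e}} W5={{c}} W6={{f},{e,f},{f,g},{e,f,g}}
  W13={{d,e},{a,d,e}} W14={{a,d},{a,d,e}} W23={{e,g},{e,f,g}} W26={{f,g},{e,f,g}} W34={{a,e},{b,e},{a,d,e}} W36={{e,f},{e,f,g}}
  W134={{a,d,e}} W236={{e,f,g}}
C dims 6,6,2; δ0: rk 4, SNF 1^4; δ1: rk 2, SNF 1^2
Ȟ^0: (6−4)−0=2 ⇒ Z^2
Ȟ^1: (6−2)−4=0 ⇒ 0
Ȟ^2: (2−0)−2=0 ⇒ 0

Ȟ^0 ≅ Z^2,  Ȟ^1 ≅ 0,  Ȟ^2 ≅ 0


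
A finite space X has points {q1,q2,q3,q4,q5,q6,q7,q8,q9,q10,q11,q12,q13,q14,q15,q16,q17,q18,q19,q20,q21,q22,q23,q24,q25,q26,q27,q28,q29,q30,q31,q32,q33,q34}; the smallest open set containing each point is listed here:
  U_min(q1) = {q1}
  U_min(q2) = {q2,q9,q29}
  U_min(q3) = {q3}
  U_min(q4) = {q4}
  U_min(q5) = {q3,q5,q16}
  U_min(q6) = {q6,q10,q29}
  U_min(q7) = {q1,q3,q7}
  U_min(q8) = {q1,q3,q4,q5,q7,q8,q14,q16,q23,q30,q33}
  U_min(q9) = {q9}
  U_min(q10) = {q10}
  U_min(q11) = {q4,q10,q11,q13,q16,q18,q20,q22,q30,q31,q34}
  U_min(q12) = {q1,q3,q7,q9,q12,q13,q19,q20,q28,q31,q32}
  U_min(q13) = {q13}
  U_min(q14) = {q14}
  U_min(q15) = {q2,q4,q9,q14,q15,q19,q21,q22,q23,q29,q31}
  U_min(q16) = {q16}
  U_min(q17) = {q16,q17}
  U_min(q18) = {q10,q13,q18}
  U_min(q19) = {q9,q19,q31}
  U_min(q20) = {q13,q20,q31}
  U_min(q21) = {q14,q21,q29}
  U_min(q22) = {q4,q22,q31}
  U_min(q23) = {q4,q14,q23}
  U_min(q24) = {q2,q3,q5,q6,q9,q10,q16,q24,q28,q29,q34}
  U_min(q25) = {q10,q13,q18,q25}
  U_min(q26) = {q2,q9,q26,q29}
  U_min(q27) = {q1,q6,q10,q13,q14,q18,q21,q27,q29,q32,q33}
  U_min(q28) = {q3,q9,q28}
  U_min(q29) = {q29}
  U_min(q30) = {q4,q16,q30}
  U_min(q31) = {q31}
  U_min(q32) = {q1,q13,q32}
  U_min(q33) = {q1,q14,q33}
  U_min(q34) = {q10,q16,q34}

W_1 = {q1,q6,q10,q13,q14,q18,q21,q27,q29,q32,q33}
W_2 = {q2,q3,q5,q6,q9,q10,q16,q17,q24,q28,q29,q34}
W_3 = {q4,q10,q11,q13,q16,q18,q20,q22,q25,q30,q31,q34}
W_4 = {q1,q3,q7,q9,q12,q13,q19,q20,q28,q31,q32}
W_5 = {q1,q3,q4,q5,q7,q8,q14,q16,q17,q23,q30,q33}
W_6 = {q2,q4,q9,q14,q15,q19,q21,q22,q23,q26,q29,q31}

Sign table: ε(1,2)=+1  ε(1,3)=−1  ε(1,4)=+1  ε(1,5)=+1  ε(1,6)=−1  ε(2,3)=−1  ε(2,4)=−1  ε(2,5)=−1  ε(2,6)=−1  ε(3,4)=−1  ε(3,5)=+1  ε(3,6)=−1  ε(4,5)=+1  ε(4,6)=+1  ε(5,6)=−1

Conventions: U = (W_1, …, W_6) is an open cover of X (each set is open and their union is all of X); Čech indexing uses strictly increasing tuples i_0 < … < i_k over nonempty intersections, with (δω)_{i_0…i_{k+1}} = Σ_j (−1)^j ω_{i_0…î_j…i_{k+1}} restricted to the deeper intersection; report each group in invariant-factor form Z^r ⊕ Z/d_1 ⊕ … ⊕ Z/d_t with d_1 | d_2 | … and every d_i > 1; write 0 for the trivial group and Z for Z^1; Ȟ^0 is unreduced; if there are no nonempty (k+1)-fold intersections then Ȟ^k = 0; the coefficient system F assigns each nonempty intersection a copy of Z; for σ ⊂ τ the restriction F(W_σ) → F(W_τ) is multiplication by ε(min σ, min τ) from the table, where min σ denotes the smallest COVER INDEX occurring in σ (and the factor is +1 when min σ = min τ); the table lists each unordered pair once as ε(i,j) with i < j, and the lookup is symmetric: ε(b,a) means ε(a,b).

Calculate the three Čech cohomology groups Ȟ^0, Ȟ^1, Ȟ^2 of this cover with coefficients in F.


Ȟ^0 ≅ 0, Ȟ^1 ≅ Z/2, Ȟ^2 ≅ Z

nonempty intersections:
  W12={q6,q10,q29} W13={q10,q13,q18} W14={q1,q13,q32} W15={q1,q14,q33} W16={q14,q21,q29} W23={q10,q16,q34} W24={q3,q9,q28} W25={q3,q5,q16,q17} W26={q2,q9,q29} W34={q13,q20,q31} W35={q4,q16,q30} W36={q4,q22,q31} W45={q1,q3,q7} W46={q9,q19,q31} W56={q4,q14,q23}
  W123={q10} W126={q29} W134={q13} W145={q1} W156={q14} W235={q16} W245={q3} W246={q9} W346={q31} W356={q4}
C dims 6,15,10; δ0: rk 6, SNF 1^5·2; δ1: rk 9, SNF 1^9
Ȟ^0: (6−6)−0=0 ⇒ 0
Ȟ^1: (15−9)−6=0 plus torsion [2] ⇒ Z/2
Ȟ^2: (10−0)−9=1 ⇒ Z
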